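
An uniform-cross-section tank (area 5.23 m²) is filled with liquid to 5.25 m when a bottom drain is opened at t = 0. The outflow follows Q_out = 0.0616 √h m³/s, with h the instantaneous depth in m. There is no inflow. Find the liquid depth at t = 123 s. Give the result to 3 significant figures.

2.46 m

Accumulation of liquid (constant cross-section A): A dh/dt = −0.0616 √h.
This is separable: 2 d(√h)/dt = −0.0616/A, so √h = √h₀ − (0.0616/(2A)) t.
√h = √5.25 − 0.0616·123/(2·5.23) = 2.2913 − 0.72436 = 1.5669.
h = 1.5669² = 2.4553 m.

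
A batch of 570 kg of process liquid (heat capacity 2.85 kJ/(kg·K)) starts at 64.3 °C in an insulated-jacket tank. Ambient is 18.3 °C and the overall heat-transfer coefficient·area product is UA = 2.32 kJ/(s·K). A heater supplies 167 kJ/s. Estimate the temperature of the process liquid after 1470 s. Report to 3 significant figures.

87.1 °C

M c_p dT/dt = −UA(T − T_amb) + Q̇.
dT/dt = (T_ss − T)/τ with T_ss = T_amb + Q̇/UA = 18.3 + 167/2.32 = 90.283 °C, τ = M c_p/UA = 570·2.85/2.32 = 700.22 s.
T approaches T_ss exponentially: T(t) = T_ss + (T₀ − T_ss) e^(−t/τ).
T(1470) = 90.283 + (-25.983)·0.12254 = 87.099 °C.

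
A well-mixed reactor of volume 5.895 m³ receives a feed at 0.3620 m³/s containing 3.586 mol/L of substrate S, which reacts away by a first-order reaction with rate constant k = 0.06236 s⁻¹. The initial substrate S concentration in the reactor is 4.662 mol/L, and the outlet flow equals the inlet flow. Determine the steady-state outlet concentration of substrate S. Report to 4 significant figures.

1.779 mol/L

Accumulation = in − out − consumed: V dC/dt = Q C_in − Q C − k V C.
Steady state (dC/dt = 0): C_ss = Q C_in/(Q + kV) = C_in/(1 + kV/Q).
C_ss = 0.3620·3.586/(0.3620 + 0.06236·5.895) = 1.29813/0.729612 = 1.77921 mol/L.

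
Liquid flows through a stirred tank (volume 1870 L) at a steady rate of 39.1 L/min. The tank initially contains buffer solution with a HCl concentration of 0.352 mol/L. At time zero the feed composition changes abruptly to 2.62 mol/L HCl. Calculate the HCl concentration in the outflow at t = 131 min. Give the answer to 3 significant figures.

2.47 mol/L

Unsteady species balance (constant V, well mixed): V dC/dt = Q(C_in − C).
So dC/dt = (C_in − C)/τ with τ = V/Q = 1870/39.1 = 47.826 min.
This is linear first-order; C(t) = C_in + (C₀ − C_in) e^(−t/τ).
C(131) = 2.62 + (0.352 − 2.62)·e^(−131/47.826) = 2.62 + (-2.2680)·0.064629 = 2.4734 mol/L.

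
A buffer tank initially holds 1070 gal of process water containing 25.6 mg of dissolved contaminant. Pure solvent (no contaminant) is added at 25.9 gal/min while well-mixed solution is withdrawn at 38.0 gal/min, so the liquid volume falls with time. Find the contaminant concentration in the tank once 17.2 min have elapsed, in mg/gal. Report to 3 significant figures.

Let m(t) be the amount of contaminant. Volume: V(t) = V₀ + (Q_in − Q_out) t = 1070 − 12.100 t; V(17.2) = 861.88 gal.
Solute balance: dm/dt = 0 − Q_out C = −Q_out m/V(t).
dm/m = −Q_out dt/(V₀ − 12.100 t); integrating gives ln(m/m₀) = −(Q_out/(Q_in−Q_out)) ln(V/V₀).
m = m₀ (V₀/V)^(Q_out/(Q_in−Q_out)) = 25.6 × (1070/861.88)^(-3.1405) = 12.979 mg.
C = m/V = 12.979/861.88 = 0.015059 mg/gal.

0.0151 mg/gal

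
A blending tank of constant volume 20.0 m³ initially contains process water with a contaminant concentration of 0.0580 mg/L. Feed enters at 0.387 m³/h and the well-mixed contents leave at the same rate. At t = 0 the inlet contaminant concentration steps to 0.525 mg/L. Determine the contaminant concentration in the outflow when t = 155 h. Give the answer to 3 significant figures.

Unsteady species balance (constant V, well mixed): V dC/dt = Q(C_in − C).
Rewrite as dC/dt + C/τ = C_in/τ, τ = V/Q = 51.680 h.
Integrating: C(t) = C_in + (C₀ − C_in) e^(−t/τ).
C(155) = 0.525 + (0.0580 − 0.525)·e^(−155/51.680) = 0.525 + (-0.46700)·0.049824 = 0.50173 mg/L.

0.502 mg/L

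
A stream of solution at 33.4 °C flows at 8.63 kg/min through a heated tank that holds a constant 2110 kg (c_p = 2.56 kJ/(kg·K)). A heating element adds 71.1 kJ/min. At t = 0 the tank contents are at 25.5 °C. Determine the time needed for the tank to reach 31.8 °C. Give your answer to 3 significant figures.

Unsteady energy balance on the tank contents: M c_p dT/dt = ṁ c_p (T_in − T) + 71.1.
τ = M/ṁ = 244.50 min; T_ss = T_in + Q̇/(ṁ c_p) = 36.618 °C.
T(t) = T_ss + (T₀ − T_ss) e^(−t/τ). Set T = 31.8:
e^(−t/τ) = (31.8 − 36.618)/(25.5 − 36.618) = 0.43336
t = −244.50 · ln(0.43336) = 204.44 min.

204 min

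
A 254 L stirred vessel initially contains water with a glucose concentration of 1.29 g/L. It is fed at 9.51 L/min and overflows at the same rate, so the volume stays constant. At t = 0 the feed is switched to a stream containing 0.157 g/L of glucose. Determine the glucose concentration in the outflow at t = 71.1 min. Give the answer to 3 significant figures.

0.236 g/L

Accumulation = in − out for the solute gives V dC/dt = Q(C_in − C).
Rewrite as dC/dt + C/τ = C_in/τ, τ = V/Q = 26.709 min.
C approaches C_in exponentially: C(t) = C_in + (C₀ − C_in) e^(−t/τ).
C(71.1) = 0.157 + (1.29 − 0.157)·e^(−71.1/26.709) = 0.157 + (1.1330)·0.069805 = 0.23609 g/L.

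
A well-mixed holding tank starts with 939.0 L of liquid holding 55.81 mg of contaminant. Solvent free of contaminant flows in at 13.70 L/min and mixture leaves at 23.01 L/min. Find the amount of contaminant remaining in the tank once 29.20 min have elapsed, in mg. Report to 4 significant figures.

23.98 mg

Let m(t) be the amount of contaminant. Volume: V(t) = V₀ + (Q_in − Q_out) t = 939.0 − 9.31000 t; V(29.20) = 667.148 L.
Solute balance: dm/dt = 0 − Q_out C = −Q_out m/V(t).
Separate: dm/m = −Q_out dt/V(t) ⇒ ln(m/m₀) = −(Q_out/(Q_in−Q_out)) ln(V/V₀).
m = m₀ (V₀/V)^(Q_out/(Q_in−Q_out)) = 55.81 × (939.0/667.148)^(-2.47154) = 23.9789 mg.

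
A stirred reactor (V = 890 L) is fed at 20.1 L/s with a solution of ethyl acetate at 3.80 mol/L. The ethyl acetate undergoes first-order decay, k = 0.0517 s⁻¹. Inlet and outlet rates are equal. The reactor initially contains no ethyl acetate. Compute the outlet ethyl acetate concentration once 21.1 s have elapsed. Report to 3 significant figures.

Accumulation = in − out − consumed: V dC/dt = Q C_in − Q C − k V C.
This is linear with rate a = Q/V + k = 0.074284 s⁻¹.
C_ss = Q C_in/(Q + kV) = 1.1553 mol/L; C(t) = C_ss + (C₀ − C_ss) e^(−a t).
C(21.1) = 1.1553 + (-1.1553)·e^(−0.074284·21.1) = 1.1553 + (-1.1553)·0.20859 = 0.91432 mol/L.

0.914 mol/L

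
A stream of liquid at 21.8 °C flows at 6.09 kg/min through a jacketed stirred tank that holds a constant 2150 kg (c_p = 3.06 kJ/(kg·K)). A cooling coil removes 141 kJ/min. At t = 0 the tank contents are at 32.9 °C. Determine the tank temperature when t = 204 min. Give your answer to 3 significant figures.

Unsteady energy balance on the tank contents: M c_p dT/dt = ṁ c_p (T_in − T) − 141.
τ = M/ṁ = 353.04 min; T_ss = T_in − Q̇/(ṁ c_p) = 21.8 − 141/(6.09·3.06) = 14.234 °C.
Integrating: T(t) = T_ss + (T₀ − T_ss) e^(−t/τ).
T(204) = 14.234 + (18.666)·e^(−204/353.04) = 14.234 + (18.666)·0.56111 = 24.708 °C.

24.7 °C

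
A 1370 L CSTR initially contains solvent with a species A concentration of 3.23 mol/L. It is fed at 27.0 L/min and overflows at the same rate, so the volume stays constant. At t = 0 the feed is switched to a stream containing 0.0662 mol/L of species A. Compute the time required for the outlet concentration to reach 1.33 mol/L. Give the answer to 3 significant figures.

Transient balance on the dissolved component: V dC/dt = Q(C_in − C), so τ = V/Q = 50.741 min.
C(t) = C_in + (C₀ − C_in) e^(−t/τ). Set C = 1.33 and solve for t:
e^(−t/τ) = (C − C_in)/(C₀ − C_in) = (1.33 − 0.0662)/(3.23 − 0.0662) = 0.39946
t = −τ ln(…) = 50.741 × 0.91765 = 46.562 min.

46.6 min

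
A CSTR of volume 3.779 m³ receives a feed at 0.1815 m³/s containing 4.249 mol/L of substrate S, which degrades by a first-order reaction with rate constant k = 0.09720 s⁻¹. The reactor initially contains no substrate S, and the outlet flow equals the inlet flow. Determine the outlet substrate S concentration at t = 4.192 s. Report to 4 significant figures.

0.6408 mol/L

Accumulation = in − out − consumed: V dC/dt = Q C_in − Q C − k V C.
This is linear with rate a = Q/V + k = 0.145229 s⁻¹.
C_ss = Q C_in/(Q + kV) = 1.40519 mol/L; C(t) = C_ss + (C₀ − C_ss) e^(−a t).
C(4.192) = 1.40519 + (-1.40519)·e^(−0.145229·4.192) = 1.40519 + (-1.40519)·0.544004 = 0.640760 mol/L.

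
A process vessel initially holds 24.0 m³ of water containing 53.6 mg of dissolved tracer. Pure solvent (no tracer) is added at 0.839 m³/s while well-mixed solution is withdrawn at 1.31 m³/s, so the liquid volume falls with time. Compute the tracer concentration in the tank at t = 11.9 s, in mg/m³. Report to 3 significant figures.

Let m(t) be the amount of tracer. Volume: V(t) = V₀ + (Q_in − Q_out) t = 24.0 − 0.47100 t; V(11.9) = 18.395 m³.
No tracer enters, so dm/dt = −Q_out · (m/V).
dm/m = −Q_out dt/(V₀ − 0.47100 t); integrating gives ln(m/m₀) = −(Q_out/(Q_in−Q_out)) ln(V/V₀).
m = m₀ (V₀/V)^(Q_out/(Q_in−Q_out)) = 53.6 × (24.0/18.395)^(-2.7813) = 25.580 mg.
C = m/V = 25.580/18.395 = 1.3906 mg/m³.

1.39 mg/m³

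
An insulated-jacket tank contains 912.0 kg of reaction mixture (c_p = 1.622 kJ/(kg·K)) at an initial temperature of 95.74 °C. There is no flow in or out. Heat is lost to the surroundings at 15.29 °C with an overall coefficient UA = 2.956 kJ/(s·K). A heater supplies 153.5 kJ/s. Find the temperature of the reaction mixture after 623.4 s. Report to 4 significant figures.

Lumped-capacitance energy balance: M c_p dT/dt = UA(T_amb − T) + Q̇.
dT/dt = (T_ss − T)/τ with T_ss = T_amb + Q̇/UA = 15.29 + 153.5/2.956 = 67.2183 °C, τ = M c_p/UA = 912.0·1.622/2.956 = 500.428 s.
Integrating: T(t) = T_ss + (T₀ − T_ss) e^(−t/τ).
T(623.4) = 67.2183 + (28.5217)·0.287729 = 75.4248 °C.

75.42 °C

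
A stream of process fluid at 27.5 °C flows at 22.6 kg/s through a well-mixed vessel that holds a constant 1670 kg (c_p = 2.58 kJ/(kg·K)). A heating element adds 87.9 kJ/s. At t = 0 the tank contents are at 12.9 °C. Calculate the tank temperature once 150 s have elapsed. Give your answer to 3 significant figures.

26.9 °C

M c_p dT/dt = ṁ c_p (T_in − T) + Q̇.
Rearrange: dT/dt = (T_ss − T)/τ with τ = M/ṁ = 73.894 s and T_ss = T_in + Q̇/(ṁ c_p) = 29.008 °C.
Solution: T(t) = T_ss + (T₀ − T_ss) e^(−t/τ).
T(150) = 29.008 + (-16.108)·e^(−150/73.894) = 29.008 + (-16.108)·0.13134 = 26.892 °C.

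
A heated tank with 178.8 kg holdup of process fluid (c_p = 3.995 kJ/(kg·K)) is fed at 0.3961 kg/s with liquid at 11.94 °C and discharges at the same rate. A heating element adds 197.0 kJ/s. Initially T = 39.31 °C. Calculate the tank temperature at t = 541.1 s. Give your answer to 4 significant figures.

107.1 °C

Unsteady energy balance on the tank contents: M c_p dT/dt = ṁ c_p (T_in − T) + 197.0.
τ = M/ṁ = 451.401 s; T_ss = T_in + Q̇/(ṁ c_p) = 11.94 + 197.0/(0.3961·3.995) = 136.433 °C.
This is linear first-order; T(t) = T_ss + (T₀ − T_ss) e^(−t/τ).
T(541.1) = 136.433 + (-97.1229)·e^(−541.1/451.401) = 136.433 + (-97.1229)·0.301582 = 107.142 °C.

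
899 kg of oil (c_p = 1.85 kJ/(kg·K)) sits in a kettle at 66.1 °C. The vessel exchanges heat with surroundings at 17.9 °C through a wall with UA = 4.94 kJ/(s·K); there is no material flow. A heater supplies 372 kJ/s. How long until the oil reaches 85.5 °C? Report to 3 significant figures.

424 s

Lumped-capacitance energy balance: M c_p dT/dt = UA(T_amb − T) + Q̇.
τ = M c_p/UA = 336.67 s; T_ss = T_amb + Q̇/UA = 17.9 + 372/4.94 = 93.204 °C.
T(t) = T_ss + (T₀ − T_ss)e^(−t/τ); set T = 85.5:
t = −τ ln[(T − T_ss)/(T₀ − T_ss)] = −336.67 · ln(0.28423) = 423.52 s.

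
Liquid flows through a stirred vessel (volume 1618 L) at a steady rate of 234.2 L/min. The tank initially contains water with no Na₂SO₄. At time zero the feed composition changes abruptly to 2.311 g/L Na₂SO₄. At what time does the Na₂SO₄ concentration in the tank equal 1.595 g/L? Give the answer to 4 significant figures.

Unsteady species balance (constant V, well mixed): V dC/dt = Q(C_in − C), so τ = V/Q = 6.90863 min.
C(t) = C_in + (C₀ − C_in) e^(−t/τ). Set C = 1.595 and solve for t:
e^(−t/τ) = (C − C_in)/(C₀ − C_in) = (1.595 − 2.311)/(0 − 2.311) = 0.309823
t = −τ ln(…) = 6.90863 × 1.17176 = 8.09522 min.

8.095 min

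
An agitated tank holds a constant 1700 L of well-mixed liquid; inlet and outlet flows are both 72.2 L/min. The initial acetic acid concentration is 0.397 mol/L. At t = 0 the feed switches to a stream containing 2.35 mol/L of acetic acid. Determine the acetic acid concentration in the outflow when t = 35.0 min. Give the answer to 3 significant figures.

1.91 mol/L

Accumulation = in − out for the solute gives V dC/dt = Q(C_in − C).
Rewrite as dC/dt + C/τ = C_in/τ, τ = V/Q = 23.546 min.
Solution: C(t) = C_in + (C₀ − C_in) e^(−t/τ).
C(35.0) = 2.35 + (0.397 − 2.35)·e^(−35.0/23.546) = 2.35 + (-1.9530)·0.22617 = 1.9083 mol/L.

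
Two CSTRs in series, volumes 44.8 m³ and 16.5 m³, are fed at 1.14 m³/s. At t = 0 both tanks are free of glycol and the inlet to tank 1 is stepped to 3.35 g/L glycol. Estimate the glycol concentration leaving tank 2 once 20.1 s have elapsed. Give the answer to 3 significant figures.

Species balance on tank i: dCᵢ/dt = (Cᵢ₋₁ − Cᵢ)/τᵢ with τᵢ = Vᵢ/Q.
τ₁ = 44.8/1.14 = 39.298 s; τ₂ = 16.5/1.14 = 14.474 s.
Solving the cascade with C₁(0)=C₂(0)=0 gives C₂(t) = C_in[1 − (τ₁ e^(−t/τ₁) − τ₂ e^(−t/τ₂))/(τ₁ − τ₂)].
At t = 20.1: e^(−t/τ₁) = 0.59961, e^(−t/τ₂) = 0.24939.
C₂ = 3.35·[1 − (39.298·0.59961 − 14.474·0.24939)/(24.825)] = 3.35·0.19620 = 0.65726 g/L.

0.657 g/L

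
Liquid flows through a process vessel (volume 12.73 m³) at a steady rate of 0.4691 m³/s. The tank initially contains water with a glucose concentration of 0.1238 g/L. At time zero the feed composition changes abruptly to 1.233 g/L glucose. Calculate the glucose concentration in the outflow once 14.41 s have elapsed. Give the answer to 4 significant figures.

Accumulation = in − out for the solute gives V dC/dt = Q(C_in − C).
So dC/dt = (C_in − C)/τ with τ = V/Q = 12.73/0.4691 = 27.1371 s.
C approaches C_in exponentially: C(t) = C_in + (C₀ − C_in) e^(−t/τ).
C(14.41) = 1.233 + (0.1238 − 1.233)·e^(−14.41/27.1371) = 1.233 + (-1.10920)·0.588012 = 0.580777 g/L.

0.5808 g/L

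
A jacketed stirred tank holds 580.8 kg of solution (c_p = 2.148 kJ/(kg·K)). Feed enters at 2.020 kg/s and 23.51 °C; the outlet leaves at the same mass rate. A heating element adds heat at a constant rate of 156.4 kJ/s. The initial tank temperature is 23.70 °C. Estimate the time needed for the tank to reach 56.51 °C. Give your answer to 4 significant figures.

Unsteady energy balance on the tank contents: M c_p dT/dt = ṁ c_p (T_in − T) + 156.4.
τ = M/ṁ = 287.525 s; T_ss = T_in + Q̇/(ṁ c_p) = 59.5555 °C.
T(t) = T_ss + (T₀ − T_ss) e^(−t/τ). Set T = 56.51:
e^(−t/τ) = (56.51 − 59.5555)/(23.70 − 59.5555) = 0.0849383
t = −287.525 · ln(0.0849383) = 708.987 s.

709.0 s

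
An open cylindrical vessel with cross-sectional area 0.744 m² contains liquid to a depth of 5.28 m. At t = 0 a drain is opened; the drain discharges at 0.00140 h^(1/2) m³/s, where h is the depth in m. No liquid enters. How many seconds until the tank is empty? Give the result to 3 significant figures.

2440 s

With no inflow, A dh/dt = −0.00140 √h.
Separate and integrate: 2(√h − √h₀) = −(0.00140/A) t.
Set h = 0: 2√h₀ = (0.00140/A) t_empty ⇒ t_empty = 2A√h₀/0.00140.
t_empty = 2·0.744·√5.28/0.00140 = 1.4880·2.2978/0.00140 = 2442.3 s.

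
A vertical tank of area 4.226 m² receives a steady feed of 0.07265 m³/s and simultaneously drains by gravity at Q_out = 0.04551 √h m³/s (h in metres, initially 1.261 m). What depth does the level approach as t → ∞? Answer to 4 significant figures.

Mass balance (ρ constant): A dh/dt = Q_in − 0.04551 √h. At steady state dh/dt = 0:
Q_in = 0.04551 √h_ss ⇒ √h_ss = 0.07265/0.04551 = 1.59635.
h_ss = 1.59635² = 2.54834 m. (Since h₀ = 1.261 m < h_ss, the level will rise toward this value.)

2.548 m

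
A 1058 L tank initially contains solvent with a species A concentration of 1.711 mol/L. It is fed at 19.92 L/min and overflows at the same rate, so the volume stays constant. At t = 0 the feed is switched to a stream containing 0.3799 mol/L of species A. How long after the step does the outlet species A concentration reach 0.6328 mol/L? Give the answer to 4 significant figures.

88.21 min

Species balance on the tank: V dC/dt = Q(C_in − C), so τ = V/Q = 53.1124 min.
C(t) = C_in + (C₀ − C_in) e^(−t/τ). Set C = 0.6328 and solve for t:
e^(−t/τ) = (C − C_in)/(C₀ − C_in) = (0.6328 − 0.3799)/(1.711 − 0.3799) = 0.189993
t = −τ ln(…) = 53.1124 × 1.66077 = 88.2074 min.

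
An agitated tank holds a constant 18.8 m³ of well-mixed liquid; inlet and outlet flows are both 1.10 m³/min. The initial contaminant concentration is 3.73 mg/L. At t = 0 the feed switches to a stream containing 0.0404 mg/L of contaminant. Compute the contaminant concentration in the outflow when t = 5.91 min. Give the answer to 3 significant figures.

Transient balance on the dissolved component: V dC/dt = Q(C_in − C).
So dC/dt = (C_in − C)/τ with τ = V/Q = 18.8/1.10 = 17.091 min.
C approaches C_in exponentially: C(t) = C_in + (C₀ − C_in) e^(−t/τ).
C(5.91) = 0.0404 + (3.73 − 0.0404)·e^(−5.91/17.091) = 0.0404 + (3.6896)·0.70766 = 2.6514 mg/L.

2.65 mg/L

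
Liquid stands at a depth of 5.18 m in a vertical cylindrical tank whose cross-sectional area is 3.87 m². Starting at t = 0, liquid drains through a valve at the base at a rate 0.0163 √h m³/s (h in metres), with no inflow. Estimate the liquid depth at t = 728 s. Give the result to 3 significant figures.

0.552 m

A dh/dt = −Q_out = −0.0163 √h.
∫ h^(−1/2) dh = −(0.0163/A) ∫ dt, giving 2√h = 2√h₀ − (0.0163/A) t.
√h = √5.18 − 0.0163·728/(2·3.87) = 2.2760 − 1.5331 = 0.74283.
h = 0.74283² = 0.55180 m.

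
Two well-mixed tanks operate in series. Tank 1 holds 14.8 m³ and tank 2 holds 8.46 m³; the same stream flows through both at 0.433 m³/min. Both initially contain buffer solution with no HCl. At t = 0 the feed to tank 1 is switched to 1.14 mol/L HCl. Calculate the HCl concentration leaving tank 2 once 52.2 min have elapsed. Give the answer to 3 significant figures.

Species balance on tank i: dCᵢ/dt = (Cᵢ₋₁ − Cᵢ)/τᵢ with τᵢ = Vᵢ/Q.
τ₁ = 14.8/0.433 = 34.180 min; τ₂ = 8.46/0.433 = 19.538 min.
Solving the cascade with C₁(0)=C₂(0)=0 gives C₂(t) = C_in[1 − (τ₁ e^(−t/τ₁) − τ₂ e^(−t/τ₂))/(τ₁ − τ₂)].
At t = 52.2: e^(−t/τ₁) = 0.21714, e^(−t/τ₂) = 0.069134.
C₂ = 1.14·[1 − (34.180·0.21714 − 19.538·0.069134)/(14.642)] = 1.14·0.58536 = 0.66731 mol/L.

0.667 mol/L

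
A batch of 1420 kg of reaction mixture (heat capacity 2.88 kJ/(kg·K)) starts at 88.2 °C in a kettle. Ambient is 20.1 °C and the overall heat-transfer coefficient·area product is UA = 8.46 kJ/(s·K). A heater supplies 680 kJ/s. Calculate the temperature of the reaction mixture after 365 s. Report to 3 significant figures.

94.7 °C

M c_p dT/dt = −UA(T − T_amb) + Q̇.
dT/dt = (T_ss − T)/τ with T_ss = T_amb + Q̇/UA = 20.1 + 680/8.46 = 100.48 °C, τ = M c_p/UA = 1420·2.88/8.46 = 483.40 s.
Integrating: T(t) = T_ss + (T₀ − T_ss) e^(−t/τ).
T(365) = 100.48 + (-12.278)·0.46998 = 94.708 °C.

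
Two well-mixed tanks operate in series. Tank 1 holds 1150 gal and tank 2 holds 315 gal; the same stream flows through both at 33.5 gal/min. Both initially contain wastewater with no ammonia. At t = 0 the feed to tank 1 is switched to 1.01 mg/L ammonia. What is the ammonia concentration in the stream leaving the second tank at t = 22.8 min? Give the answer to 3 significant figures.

Each tank obeys Vᵢ dCᵢ/dt = Q(Cᵢ₋₁ − Cᵢ), so τᵢ = Vᵢ/Q.
τ₁ = 1150/33.5 = 34.328 min; τ₂ = 315/33.5 = 9.4030 min.
Tank 1: C₁ = C_in(1 − e^(−t/τ₁)). Tank 2 (τ₁ ≠ τ₂): C₂ = C_in[1 − (τ₁ e^(−t/τ₁) − τ₂ e^(−t/τ₂))/(τ₁ − τ₂)].
At t = 22.8: e^(−t/τ₁) = 0.51470, e^(−t/τ₂) = 0.088499.
C₂ = 1.01·[1 − (34.328·0.51470 − 9.4030·0.088499)/(24.925)] = 1.01·0.32452 = 0.32776 mg/L.

0.328 mg/L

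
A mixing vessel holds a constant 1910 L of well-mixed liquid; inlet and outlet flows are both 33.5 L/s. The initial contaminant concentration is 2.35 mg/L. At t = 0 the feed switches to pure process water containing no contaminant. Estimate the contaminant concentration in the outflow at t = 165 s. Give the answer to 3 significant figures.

0.130 mg/L

Species balance on the tank: V dC/dt = Q(C_in − C).
So dC/dt = (C_in − C)/τ with τ = V/Q = 1910/33.5 = 57.015 s.
Integrating: C(t) = C_in + (C₀ − C_in) e^(−t/τ).
C(165) = 0 + (2.35 − 0)·e^(−165/57.015) = 0 + (2.3500)·0.055356 = 0.13009 mg/L.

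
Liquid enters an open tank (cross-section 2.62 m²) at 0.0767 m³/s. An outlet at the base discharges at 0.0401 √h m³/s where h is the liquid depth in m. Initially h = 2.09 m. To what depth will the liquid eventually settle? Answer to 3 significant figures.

A dh/dt = Q_in − 0.0401 √h. Steady state requires inflow = outflow:
Q_in = 0.0401 √h_ss ⇒ √h_ss = 0.0767/0.0401 = 1.9127.
h_ss = 1.9127² = 3.6585 m. (Since h₀ = 2.09 m < h_ss, the level will rise toward this value.)

3.66 m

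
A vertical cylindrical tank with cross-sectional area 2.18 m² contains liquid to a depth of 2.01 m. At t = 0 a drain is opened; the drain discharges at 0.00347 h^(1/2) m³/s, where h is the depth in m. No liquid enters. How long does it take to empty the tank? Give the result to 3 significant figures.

1780 s

A dh/dt = −Q_out = −0.00347 √h.
This is separable: 2 d(√h)/dt = −0.00347/A, so √h = √h₀ − (0.00347/(2A)) t.
Set h = 0: 2√h₀ = (0.00347/A) t_empty ⇒ t_empty = 2A√h₀/0.00347.
t_empty = 2·2.18·√2.01/0.00347 = 4.3600·1.4177/0.00347 = 1781.4 s.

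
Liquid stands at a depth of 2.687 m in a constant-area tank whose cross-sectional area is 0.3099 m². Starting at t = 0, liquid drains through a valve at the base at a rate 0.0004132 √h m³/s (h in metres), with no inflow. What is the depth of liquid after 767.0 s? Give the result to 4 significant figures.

With no inflow, A dh/dt = −0.0004132 √h.
Separate and integrate: 2(√h − √h₀) = −(0.0004132/A) t.
√h = √2.687 − 0.0004132·767.0/(2·0.3099) = 1.63921 − 0.511333 = 1.12787.
h = 1.12787² = 1.27210 m.

1.272 m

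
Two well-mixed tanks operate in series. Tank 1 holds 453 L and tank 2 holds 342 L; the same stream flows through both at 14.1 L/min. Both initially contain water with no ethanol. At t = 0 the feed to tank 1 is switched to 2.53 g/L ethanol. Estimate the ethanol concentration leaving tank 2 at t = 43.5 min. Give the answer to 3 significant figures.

1.16 g/L

Species balance on tank i: dCᵢ/dt = (Cᵢ₋₁ − Cᵢ)/τᵢ with τᵢ = Vᵢ/Q.
τ₁ = 453/14.1 = 32.128 min; τ₂ = 342/14.1 = 24.255 min.
Tank 1: C₁ = C_in(1 − e^(−t/τ₁)). Tank 2 (τ₁ ≠ τ₂): C₂ = C_in[1 − (τ₁ e^(−t/τ₁) − τ₂ e^(−t/τ₂))/(τ₁ − τ₂)].
At t = 43.5: e^(−t/τ₁) = 0.25821, e^(−t/τ₂) = 0.16639.
C₂ = 2.53·[1 − (32.128·0.25821 − 24.255·0.16639)/(7.8723)] = 2.53·0.45888 = 1.1610 g/L.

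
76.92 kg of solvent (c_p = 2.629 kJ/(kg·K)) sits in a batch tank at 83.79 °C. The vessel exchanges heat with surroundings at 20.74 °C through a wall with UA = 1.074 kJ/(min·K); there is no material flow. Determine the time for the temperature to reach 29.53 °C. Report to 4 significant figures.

Lumped-capacitance energy balance: M c_p dT/dt = UA(T_amb − T).
τ = M c_p/UA = 188.289 min; T_ss = T_amb = 20.7400 °C.
T(t) = T_ss + (T₀ − T_ss)e^(−t/τ); set T = 29.53:
t = −τ ln[(T − T_ss)/(T₀ − T_ss)] = −188.289 · ln(0.139413) = 370.989 min.

371.0 min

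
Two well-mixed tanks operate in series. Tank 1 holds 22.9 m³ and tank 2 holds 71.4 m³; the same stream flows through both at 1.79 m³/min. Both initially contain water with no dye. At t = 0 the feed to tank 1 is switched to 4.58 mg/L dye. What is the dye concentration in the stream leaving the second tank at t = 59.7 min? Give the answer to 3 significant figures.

3.09 mg/L

Time constants: τᵢ = Vᵢ/Q for each well-mixed tank.
τ₁ = 22.9/1.79 = 12.793 min; τ₂ = 71.4/1.79 = 39.888 min.
Tank 1: C₁ = C_in(1 − e^(−t/τ₁)). Tank 2 (τ₁ ≠ τ₂): C₂ = C_in[1 − (τ₁ e^(−t/τ₁) − τ₂ e^(−t/τ₂))/(τ₁ − τ₂)].
At t = 59.7: e^(−t/τ₁) = 0.0094051, e^(−t/τ₂) = 0.22387.
C₂ = 4.58·[1 − (12.793·0.0094051 − 39.888·0.22387)/(-27.095)] = 4.58·0.67486 = 3.0909 mg/L.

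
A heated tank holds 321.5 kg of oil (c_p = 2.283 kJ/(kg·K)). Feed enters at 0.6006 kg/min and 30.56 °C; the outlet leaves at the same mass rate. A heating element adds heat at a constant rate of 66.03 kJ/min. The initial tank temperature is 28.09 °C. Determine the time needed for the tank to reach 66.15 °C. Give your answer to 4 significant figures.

745.9 min

M c_p dT/dt = ṁ c_p (T_in − T) + Q̇.
τ = M/ṁ = 535.298 min; T_ss = T_in + Q̇/(ṁ c_p) = 78.7160 °C.
T(t) = T_ss + (T₀ − T_ss) e^(−t/τ). Set T = 66.15:
e^(−t/τ) = (66.15 − 78.7160)/(28.09 − 78.7160) = 0.248212
t = −535.298 · ln(0.248212) = 745.923 min.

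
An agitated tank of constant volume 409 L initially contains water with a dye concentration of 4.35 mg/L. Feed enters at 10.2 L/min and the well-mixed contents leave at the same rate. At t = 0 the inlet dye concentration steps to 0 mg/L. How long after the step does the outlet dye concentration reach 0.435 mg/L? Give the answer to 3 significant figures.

Transient balance on the dissolved component: V dC/dt = Q(C_in − C), so τ = V/Q = 40.098 min.
C(t) = C_in + (C₀ − C_in) e^(−t/τ). Set C = 0.435 and solve for t:
e^(−t/τ) = (C − C_in)/(C₀ − C_in) = (0.435 − 0)/(4.35 − 0) = 0.10000
t = −τ ln(…) = 40.098 × 2.3026 = 92.329 min.

92.3 min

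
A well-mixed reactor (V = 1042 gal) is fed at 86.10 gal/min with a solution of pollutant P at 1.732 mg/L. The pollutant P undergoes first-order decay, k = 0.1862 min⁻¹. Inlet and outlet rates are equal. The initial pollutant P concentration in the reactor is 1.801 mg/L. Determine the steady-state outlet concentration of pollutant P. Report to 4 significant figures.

Species balance: V dC/dt = Q C_in − Q C − k V C.
Steady state (dC/dt = 0): C_ss = Q C_in/(Q + kV) = C_in/(1 + kV/Q).
C_ss = 86.10·1.732/(86.10 + 0.1862·1042) = 149.125/280.120 = 0.532361 mg/L.

0.5324 mg/L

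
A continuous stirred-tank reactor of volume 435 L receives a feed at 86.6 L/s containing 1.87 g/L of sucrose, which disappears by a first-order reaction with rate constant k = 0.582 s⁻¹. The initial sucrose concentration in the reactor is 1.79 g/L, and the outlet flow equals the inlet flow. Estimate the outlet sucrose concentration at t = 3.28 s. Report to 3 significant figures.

Accumulation = in − out − consumed: V dC/dt = Q C_in − Q C − k V C.
dC/dt = (Q/V) C_in − (Q/V + k) C; effective rate a = Q/V + k = 0.19908 + 0.582 = 0.78108 s⁻¹.
C_ss = Q C_in/(Q + kV) = 0.47662 g/L; C(t) = C_ss + (C₀ − C_ss) e^(−a t).
C(3.28) = 0.47662 + (1.3134)·e^(−0.78108·3.28) = 0.47662 + (1.3134)·0.077155 = 0.57796 g/L.

0.578 g/L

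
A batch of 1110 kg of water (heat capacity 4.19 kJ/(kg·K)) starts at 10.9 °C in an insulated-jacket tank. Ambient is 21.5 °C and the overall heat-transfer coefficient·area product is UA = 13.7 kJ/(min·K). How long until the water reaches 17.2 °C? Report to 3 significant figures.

306 min

M c_p dT/dt = −UA(T − T_amb).
τ = M c_p/UA = 339.48 min; T_ss = T_amb = 21.500 °C.
T(t) = T_ss + (T₀ − T_ss)e^(−t/τ); set T = 17.2:
t = −τ ln[(T − T_ss)/(T₀ − T_ss)] = −339.48 · ln(0.40566) = 306.29 min.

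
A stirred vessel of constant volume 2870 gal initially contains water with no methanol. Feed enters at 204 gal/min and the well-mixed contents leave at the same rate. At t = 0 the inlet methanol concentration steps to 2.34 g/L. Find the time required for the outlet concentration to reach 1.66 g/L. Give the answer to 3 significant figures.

Species balance: V dC/dt = Q(C_in − C) ⇒ τ = V/Q = 14.069 min.
C(t) = C_in + (C₀ − C_in) e^(−t/τ). Set C = 1.66 and solve for t:
e^(−t/τ) = (C − C_in)/(C₀ − C_in) = (1.66 − 2.34)/(0 − 2.34) = 0.29060
t = −τ ln(…) = 14.069 × 1.2358 = 17.386 min.

17.4 min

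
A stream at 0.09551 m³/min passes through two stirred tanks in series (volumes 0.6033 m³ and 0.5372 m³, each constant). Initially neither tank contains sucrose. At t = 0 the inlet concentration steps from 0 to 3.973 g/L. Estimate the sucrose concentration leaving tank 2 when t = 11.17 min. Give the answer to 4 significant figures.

2.218 g/L

Species balance on tank i: dCᵢ/dt = (Cᵢ₋₁ − Cᵢ)/τᵢ with τᵢ = Vᵢ/Q.
τ₁ = 0.6033/0.09551 = 6.31662 min; τ₂ = 0.5372/0.09551 = 5.62454 min.
Solving the cascade with C₁(0)=C₂(0)=0 gives C₂(t) = C_in[1 − (τ₁ e^(−t/τ₁) − τ₂ e^(−t/τ₂))/(τ₁ − τ₂)].
At t = 11.17: e^(−t/τ₁) = 0.170614, e^(−t/τ₂) = 0.137252.
C₂ = 3.973·[1 − (6.31662·0.170614 − 5.62454·0.137252)/(0.692074)] = 3.973·0.558248 = 2.21792 g/L.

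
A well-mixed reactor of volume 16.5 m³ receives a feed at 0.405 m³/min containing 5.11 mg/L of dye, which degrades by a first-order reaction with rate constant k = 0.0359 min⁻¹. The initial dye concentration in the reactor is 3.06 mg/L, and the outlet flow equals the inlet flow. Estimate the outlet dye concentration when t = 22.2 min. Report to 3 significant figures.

2.33 mg/L

V dC/dt = Q(C_in − C) − k V C.
dC/dt = (Q/V) C_in − (Q/V + k) C; effective rate a = Q/V + k = 0.024545 + 0.0359 = 0.060445 min⁻¹.
C_ss = Q C_in/(Q + kV) = 2.0750 mg/L; C(t) = C_ss + (C₀ − C_ss) e^(−a t).
C(22.2) = 2.0750 + (0.98495)·e^(−0.060445·22.2) = 2.0750 + (0.98495)·0.26135 = 2.3325 mg/L.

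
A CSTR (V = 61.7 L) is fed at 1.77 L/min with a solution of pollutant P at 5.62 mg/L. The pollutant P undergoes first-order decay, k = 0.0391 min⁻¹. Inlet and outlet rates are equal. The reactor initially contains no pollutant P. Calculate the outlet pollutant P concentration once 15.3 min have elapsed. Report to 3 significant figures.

Accumulation = in − out − consumed: V dC/dt = Q C_in − Q C − k V C.
This is linear with rate a = Q/V + k = 0.067787 min⁻¹.
C_ss = Q C_in/(Q + kV) = 2.3784 mg/L; C(t) = C_ss + (C₀ − C_ss) e^(−a t).
C(15.3) = 2.3784 + (-2.3784)·e^(−0.067787·15.3) = 2.3784 + (-2.3784)·0.35447 = 1.5353 mg/L.

1.54 mg/L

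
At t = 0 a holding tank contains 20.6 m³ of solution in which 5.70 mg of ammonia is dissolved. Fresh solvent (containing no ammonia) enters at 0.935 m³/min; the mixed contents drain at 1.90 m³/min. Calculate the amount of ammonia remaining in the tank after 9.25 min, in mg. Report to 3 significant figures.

1.86 mg

Total volume: dV/dt = Q_in − Q_out = -0.96500 m³/min, so V(t) = 20.6 − 0.96500 t and V(9.25) = 11.674 m³.
Solute balance: dm/dt = 0 − Q_out C = −Q_out m/V(t).
Separate: dm/m = −Q_out dt/V(t) ⇒ ln(m/m₀) = −(Q_out/(Q_in−Q_out)) ln(V/V₀).
m = m₀ (V₀/V)^(Q_out/(Q_in−Q_out)) = 5.70 × (20.6/11.674)^(-1.9689) = 1.8631 mg.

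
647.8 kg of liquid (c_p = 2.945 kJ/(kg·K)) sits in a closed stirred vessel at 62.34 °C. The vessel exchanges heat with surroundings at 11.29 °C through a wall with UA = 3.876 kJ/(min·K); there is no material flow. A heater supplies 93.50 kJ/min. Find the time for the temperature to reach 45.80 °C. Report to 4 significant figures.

Lumped-capacitance energy balance: M c_p dT/dt = UA(T_amb − T) + Q̇.
τ = M c_p/UA = 492.201 min; T_ss = T_amb + Q̇/UA = 11.29 + 93.50/3.876 = 35.4128 °C.
T(t) = T_ss + (T₀ − T_ss)e^(−t/τ); set T = 45.80:
t = −τ ln[(T − T_ss)/(T₀ − T_ss)] = −492.201 · ln(0.385751) = 468.852 min.

468.9 min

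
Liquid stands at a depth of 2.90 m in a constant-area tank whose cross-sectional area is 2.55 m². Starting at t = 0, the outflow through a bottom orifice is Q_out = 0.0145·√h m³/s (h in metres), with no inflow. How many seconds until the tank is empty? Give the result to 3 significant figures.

A dh/dt = −Q_out = −0.0145 √h.
∫ h^(−1/2) dh = −(0.0145/A) ∫ dt, giving 2√h = 2√h₀ − (0.0145/A) t.
Set h = 0: 2√h₀ = (0.0145/A) t_empty ⇒ t_empty = 2A√h₀/0.0145.
t_empty = 2·2.55·√2.90/0.0145 = 5.1000·1.7029/0.0145 = 598.96 s.

599 s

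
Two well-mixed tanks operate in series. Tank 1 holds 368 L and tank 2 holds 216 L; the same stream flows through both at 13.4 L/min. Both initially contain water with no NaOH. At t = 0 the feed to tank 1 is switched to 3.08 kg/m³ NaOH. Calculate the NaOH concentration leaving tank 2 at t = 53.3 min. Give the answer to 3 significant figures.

Each tank obeys Vᵢ dCᵢ/dt = Q(Cᵢ₋₁ − Cᵢ), so τᵢ = Vᵢ/Q.
τ₁ = 368/13.4 = 27.463 min; τ₂ = 216/13.4 = 16.119 min.
Tank 1: C₁ = C_in(1 − e^(−t/τ₁)). Tank 2 (τ₁ ≠ τ₂): C₂ = C_in[1 − (τ₁ e^(−t/τ₁) − τ₂ e^(−t/τ₂))/(τ₁ − τ₂)].
At t = 53.3: e^(−t/τ₁) = 0.14359, e^(−t/τ₂) = 0.036641.
C₂ = 3.08·[1 − (27.463·0.14359 − 16.119·0.036641)/(11.343)] = 3.08·0.70444 = 2.1697 kg/m³.

2.17 kg/m³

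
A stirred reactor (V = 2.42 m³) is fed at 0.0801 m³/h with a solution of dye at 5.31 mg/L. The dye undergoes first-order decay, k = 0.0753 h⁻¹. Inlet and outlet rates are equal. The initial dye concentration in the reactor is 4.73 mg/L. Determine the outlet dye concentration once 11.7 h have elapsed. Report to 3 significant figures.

Species balance: V dC/dt = Q C_in − Q C − k V C.
This is linear with rate a = Q/V + k = 0.10840 h⁻¹.
C_ss = Q C_in/(Q + kV) = 1.6214 mg/L; C(t) = C_ss + (C₀ − C_ss) e^(−a t).
C(11.7) = 1.6214 + (3.1086)·e^(−0.10840·11.7) = 1.6214 + (3.1086)·0.28132 = 2.4959 mg/L.

2.50 mg/L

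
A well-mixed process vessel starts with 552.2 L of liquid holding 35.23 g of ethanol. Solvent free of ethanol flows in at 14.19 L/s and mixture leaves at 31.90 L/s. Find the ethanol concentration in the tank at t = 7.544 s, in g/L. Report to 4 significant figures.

0.05110 g/L

Total volume: dV/dt = Q_in − Q_out = -17.7100 L/s, so V(t) = 552.2 − 17.7100 t and V(7.544) = 418.596 L.
Species balance (pure solvent in): dm/dt = −Q_out · m/V(t).
dm/m = −Q_out dt/(V₀ − 17.7100 t); integrating gives ln(m/m₀) = −(Q_out/(Q_in−Q_out)) ln(V/V₀).
m = m₀ (V₀/V)^(Q_out/(Q_in−Q_out)) = 35.23 × (552.2/418.596)^(-1.80124) = 21.3905 g.
C = m/V = 21.3905/418.596 = 0.0511005 g/L.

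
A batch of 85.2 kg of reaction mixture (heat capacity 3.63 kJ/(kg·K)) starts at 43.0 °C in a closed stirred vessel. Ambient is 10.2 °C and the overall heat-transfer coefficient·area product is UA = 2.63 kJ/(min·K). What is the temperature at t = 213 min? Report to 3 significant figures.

First-law balance (no shaft work): M c_p dT/dt = −UA(T − T_amb).
dT/dt = (T_ss − T)/τ with T_ss = T_amb = 10.200 °C, τ = M c_p/UA = 85.2·3.63/2.63 = 117.60 min.
Solution: T(t) = T_ss + (T₀ − T_ss) e^(−t/τ).
T(213) = 10.200 + (32.800)·0.16344 = 15.561 °C.

15.6 °C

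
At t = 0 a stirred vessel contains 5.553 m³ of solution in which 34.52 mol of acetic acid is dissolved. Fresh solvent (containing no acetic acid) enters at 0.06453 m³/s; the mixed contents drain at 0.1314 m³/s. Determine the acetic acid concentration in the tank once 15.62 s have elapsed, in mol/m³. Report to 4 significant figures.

Total volume: dV/dt = Q_in − Q_out = -0.0668700 m³/s, so V(t) = 5.553 − 0.0668700 t and V(15.62) = 4.50849 m³.
Solute balance: dm/dt = 0 − Q_out C = −Q_out m/V(t).
dm/m = −Q_out dt/(V₀ − 0.0668700 t); integrating gives ln(m/m₀) = −(Q_out/(Q_in−Q_out)) ln(V/V₀).
m = m₀ (V₀/V)^(Q_out/(Q_in−Q_out)) = 34.52 × (5.553/4.50849)^(-1.96501) = 22.9216 mol.
C = m/V = 22.9216/4.50849 = 5.08409 mol/m³.

5.084 mol/m³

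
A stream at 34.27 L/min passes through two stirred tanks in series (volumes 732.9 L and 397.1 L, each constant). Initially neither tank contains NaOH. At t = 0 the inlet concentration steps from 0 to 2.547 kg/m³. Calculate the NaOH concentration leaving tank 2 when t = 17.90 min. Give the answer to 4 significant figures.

Species balance on tank i: dCᵢ/dt = (Cᵢ₋₁ − Cᵢ)/τᵢ with τᵢ = Vᵢ/Q.
τ₁ = 732.9/34.27 = 21.3861 min; τ₂ = 397.1/34.27 = 11.5874 min.
Solving the cascade with C₁(0)=C₂(0)=0 gives C₂(t) = C_in[1 − (τ₁ e^(−t/τ₁) − τ₂ e^(−t/τ₂))/(τ₁ − τ₂)].
At t = 17.90: e^(−t/τ₁) = 0.433010, e^(−t/τ₂) = 0.213358.
C₂ = 2.547·[1 − (21.3861·0.433010 − 11.5874·0.213358)/(9.79866)] = 2.547·0.307241 = 0.782542 kg/m³.

0.7825 kg/m³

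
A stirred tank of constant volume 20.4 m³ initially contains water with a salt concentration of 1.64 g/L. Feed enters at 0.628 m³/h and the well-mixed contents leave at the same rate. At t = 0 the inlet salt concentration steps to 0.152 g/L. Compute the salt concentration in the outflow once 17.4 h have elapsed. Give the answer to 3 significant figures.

Species balance on the tank: V dC/dt = Q(C_in − C).
So dC/dt = (C_in − C)/τ with τ = V/Q = 20.4/0.628 = 32.484 h.
Solution: C(t) = C_in + (C₀ − C_in) e^(−t/τ).
C(17.4) = 0.152 + (1.64 − 0.152)·e^(−17.4/32.484) = 0.152 + (1.4880)·0.58529 = 1.0229 g/L.

1.02 g/L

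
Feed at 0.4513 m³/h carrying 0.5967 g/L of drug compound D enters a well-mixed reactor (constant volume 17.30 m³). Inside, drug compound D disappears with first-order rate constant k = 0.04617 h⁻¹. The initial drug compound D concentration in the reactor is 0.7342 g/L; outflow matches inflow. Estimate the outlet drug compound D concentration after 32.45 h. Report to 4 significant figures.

0.2652 g/L

Accumulation = in − out − consumed: V dC/dt = Q C_in − Q C − k V C.
This is linear with rate a = Q/V + k = 0.0722567 h⁻¹.
C_ss = Q C_in/(Q + kV) = 0.215426 g/L; C(t) = C_ss + (C₀ − C_ss) e^(−a t).
C(32.45) = 0.215426 + (0.518774)·e^(−0.0722567·32.45) = 0.215426 + (0.518774)·0.0958731 = 0.265162 g/L.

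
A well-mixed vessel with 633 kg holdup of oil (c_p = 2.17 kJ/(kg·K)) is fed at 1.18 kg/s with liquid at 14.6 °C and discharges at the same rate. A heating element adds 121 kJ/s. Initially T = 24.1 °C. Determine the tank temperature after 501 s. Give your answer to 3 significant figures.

47.0 °C

M c_p dT/dt = ṁ c_p (T_in − T) + Q̇.
τ = M/ṁ = 536.44 s; T_ss = T_in + Q̇/(ṁ c_p) = 14.6 + 121/(1.18·2.17) = 61.855 °C.
Solution: T(t) = T_ss + (T₀ − T_ss) e^(−t/τ).
T(501) = 61.855 + (-37.755)·e^(−501/536.44) = 61.855 + (-37.755)·0.39300 = 47.017 °C.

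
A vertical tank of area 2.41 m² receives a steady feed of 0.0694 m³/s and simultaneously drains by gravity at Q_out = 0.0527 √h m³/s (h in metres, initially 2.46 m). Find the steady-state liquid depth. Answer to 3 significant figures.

1.73 m

A dh/dt = Q_in − 0.0527 √h. Steady state requires inflow = outflow:
Q_in = 0.0527 √h_ss ⇒ √h_ss = 0.0694/0.0527 = 1.3169.
h_ss = 1.3169² = 1.7342 m. (Since h₀ = 2.46 m > h_ss, the level will fall toward this value.)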